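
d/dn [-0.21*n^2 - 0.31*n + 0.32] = -0.42*n - 0.31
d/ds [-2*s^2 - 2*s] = -4*s - 2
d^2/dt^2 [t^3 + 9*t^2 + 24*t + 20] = 6*t + 18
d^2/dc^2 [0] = 0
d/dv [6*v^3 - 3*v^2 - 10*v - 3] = 18*v^2 - 6*v - 10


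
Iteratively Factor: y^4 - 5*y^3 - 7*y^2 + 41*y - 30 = (y - 2)*(y^3 - 3*y^2 - 13*y + 15) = (y - 5)*(y - 2)*(y^2 + 2*y - 3) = (y - 5)*(y - 2)*(y - 1)*(y + 3)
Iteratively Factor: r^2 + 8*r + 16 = (r + 4)*(r + 4)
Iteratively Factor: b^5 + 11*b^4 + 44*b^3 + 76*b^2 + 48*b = (b + 2)*(b^4 + 9*b^3 + 26*b^2 + 24*b) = b*(b + 2)*(b^3 + 9*b^2 + 26*b + 24) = b*(b + 2)*(b + 4)*(b^2 + 5*b + 6) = b*(b + 2)^2*(b + 4)*(b + 3)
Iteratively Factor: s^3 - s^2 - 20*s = (s)*(s^2 - s - 20) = s*(s + 4)*(s - 5)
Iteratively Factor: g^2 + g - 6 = (g - 2)*(g + 3)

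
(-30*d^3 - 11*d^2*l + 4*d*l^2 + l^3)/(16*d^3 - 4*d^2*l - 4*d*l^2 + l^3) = (-15*d^2 + 2*d*l + l^2)/(8*d^2 - 6*d*l + l^2)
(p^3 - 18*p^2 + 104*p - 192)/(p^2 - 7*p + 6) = (p^2 - 12*p + 32)/(p - 1)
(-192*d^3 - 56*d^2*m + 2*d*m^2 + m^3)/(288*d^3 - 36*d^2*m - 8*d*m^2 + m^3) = (-4*d - m)/(6*d - m)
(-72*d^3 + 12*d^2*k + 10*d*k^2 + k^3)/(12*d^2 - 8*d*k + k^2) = (-36*d^2 - 12*d*k - k^2)/(6*d - k)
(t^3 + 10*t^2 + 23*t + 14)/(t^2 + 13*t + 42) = (t^2 + 3*t + 2)/(t + 6)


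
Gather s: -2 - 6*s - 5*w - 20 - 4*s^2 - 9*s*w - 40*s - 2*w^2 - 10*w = -4*s^2 + s*(-9*w - 46) - 2*w^2 - 15*w - 22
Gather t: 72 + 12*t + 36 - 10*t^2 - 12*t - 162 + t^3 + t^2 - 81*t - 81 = t^3 - 9*t^2 - 81*t - 135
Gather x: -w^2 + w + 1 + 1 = -w^2 + w + 2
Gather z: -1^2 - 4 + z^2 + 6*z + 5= z^2 + 6*z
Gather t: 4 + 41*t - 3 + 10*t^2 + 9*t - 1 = 10*t^2 + 50*t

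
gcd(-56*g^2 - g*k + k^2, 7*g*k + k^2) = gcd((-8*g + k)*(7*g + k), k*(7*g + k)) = 7*g + k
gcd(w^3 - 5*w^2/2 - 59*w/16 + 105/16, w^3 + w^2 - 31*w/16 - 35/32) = w^2 + w/2 - 35/16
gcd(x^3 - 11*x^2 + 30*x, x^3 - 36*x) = x^2 - 6*x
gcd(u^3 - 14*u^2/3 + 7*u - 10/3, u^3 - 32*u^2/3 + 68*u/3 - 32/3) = u - 2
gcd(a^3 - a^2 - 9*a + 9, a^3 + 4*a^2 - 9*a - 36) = a^2 - 9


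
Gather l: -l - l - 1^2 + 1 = -2*l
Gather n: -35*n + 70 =70 - 35*n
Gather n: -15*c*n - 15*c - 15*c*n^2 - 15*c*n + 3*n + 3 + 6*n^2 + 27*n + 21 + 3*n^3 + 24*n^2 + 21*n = -15*c + 3*n^3 + n^2*(30 - 15*c) + n*(51 - 30*c) + 24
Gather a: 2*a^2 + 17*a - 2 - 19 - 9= 2*a^2 + 17*a - 30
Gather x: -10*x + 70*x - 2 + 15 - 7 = 60*x + 6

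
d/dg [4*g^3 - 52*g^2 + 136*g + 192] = 12*g^2 - 104*g + 136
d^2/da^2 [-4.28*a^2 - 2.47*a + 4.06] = -8.56000000000000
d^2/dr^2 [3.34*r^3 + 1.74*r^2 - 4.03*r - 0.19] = 20.04*r + 3.48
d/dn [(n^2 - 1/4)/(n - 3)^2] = -6*n/(n - 3)^3 + 1/(2*(n - 3)^3)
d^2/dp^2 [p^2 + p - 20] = 2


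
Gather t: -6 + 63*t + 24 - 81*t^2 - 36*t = -81*t^2 + 27*t + 18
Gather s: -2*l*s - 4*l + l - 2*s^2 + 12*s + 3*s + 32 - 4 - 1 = -3*l - 2*s^2 + s*(15 - 2*l) + 27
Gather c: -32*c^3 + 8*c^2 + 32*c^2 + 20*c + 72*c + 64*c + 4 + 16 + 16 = -32*c^3 + 40*c^2 + 156*c + 36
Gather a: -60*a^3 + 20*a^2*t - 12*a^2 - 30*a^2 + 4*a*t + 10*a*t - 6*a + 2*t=-60*a^3 + a^2*(20*t - 42) + a*(14*t - 6) + 2*t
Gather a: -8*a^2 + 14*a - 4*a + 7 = -8*a^2 + 10*a + 7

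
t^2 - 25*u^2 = (t - 5*u)*(t + 5*u)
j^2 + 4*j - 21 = (j - 3)*(j + 7)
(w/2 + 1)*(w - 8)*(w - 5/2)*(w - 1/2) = w^4/2 - 9*w^3/2 + 13*w^2/8 + 81*w/4 - 10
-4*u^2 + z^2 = (-2*u + z)*(2*u + z)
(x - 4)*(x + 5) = x^2 + x - 20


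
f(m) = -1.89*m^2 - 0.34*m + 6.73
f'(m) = -3.78*m - 0.34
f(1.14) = 3.89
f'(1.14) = -4.65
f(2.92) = -10.38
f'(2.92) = -11.38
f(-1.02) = 5.11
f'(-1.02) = 3.52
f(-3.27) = -12.37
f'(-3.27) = 12.02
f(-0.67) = 6.11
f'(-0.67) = 2.19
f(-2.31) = -2.57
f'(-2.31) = 8.39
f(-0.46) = 6.49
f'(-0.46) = 1.40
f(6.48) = -74.84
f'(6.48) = -24.83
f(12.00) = -269.51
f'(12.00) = -45.70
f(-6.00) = -59.27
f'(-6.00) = 22.34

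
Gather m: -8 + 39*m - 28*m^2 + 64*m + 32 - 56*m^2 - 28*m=-84*m^2 + 75*m + 24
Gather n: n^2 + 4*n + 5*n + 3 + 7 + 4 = n^2 + 9*n + 14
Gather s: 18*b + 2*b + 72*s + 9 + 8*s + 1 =20*b + 80*s + 10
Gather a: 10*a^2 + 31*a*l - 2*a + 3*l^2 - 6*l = 10*a^2 + a*(31*l - 2) + 3*l^2 - 6*l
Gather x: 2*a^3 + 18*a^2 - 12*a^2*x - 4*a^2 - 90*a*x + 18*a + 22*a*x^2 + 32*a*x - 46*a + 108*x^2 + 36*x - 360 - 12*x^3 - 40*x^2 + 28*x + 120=2*a^3 + 14*a^2 - 28*a - 12*x^3 + x^2*(22*a + 68) + x*(-12*a^2 - 58*a + 64) - 240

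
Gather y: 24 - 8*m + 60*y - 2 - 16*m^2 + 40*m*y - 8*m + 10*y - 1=-16*m^2 - 16*m + y*(40*m + 70) + 21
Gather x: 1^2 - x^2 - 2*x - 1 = -x^2 - 2*x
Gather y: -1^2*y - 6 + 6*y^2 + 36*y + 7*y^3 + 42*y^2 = 7*y^3 + 48*y^2 + 35*y - 6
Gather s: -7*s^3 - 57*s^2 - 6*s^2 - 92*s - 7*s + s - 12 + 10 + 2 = -7*s^3 - 63*s^2 - 98*s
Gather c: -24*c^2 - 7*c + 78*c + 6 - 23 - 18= -24*c^2 + 71*c - 35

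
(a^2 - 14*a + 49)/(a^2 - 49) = (a - 7)/(a + 7)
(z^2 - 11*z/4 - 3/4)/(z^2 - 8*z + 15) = (z + 1/4)/(z - 5)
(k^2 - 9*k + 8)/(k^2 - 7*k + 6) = (k - 8)/(k - 6)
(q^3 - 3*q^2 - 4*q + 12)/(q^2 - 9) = (q^2 - 4)/(q + 3)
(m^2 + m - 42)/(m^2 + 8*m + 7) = (m - 6)/(m + 1)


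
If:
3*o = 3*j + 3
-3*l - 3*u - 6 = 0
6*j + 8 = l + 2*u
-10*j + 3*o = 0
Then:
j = 3/7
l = -102/7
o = 10/7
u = 88/7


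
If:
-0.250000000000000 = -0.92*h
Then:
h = 0.27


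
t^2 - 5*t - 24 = (t - 8)*(t + 3)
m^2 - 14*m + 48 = (m - 8)*(m - 6)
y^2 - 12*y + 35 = (y - 7)*(y - 5)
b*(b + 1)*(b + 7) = b^3 + 8*b^2 + 7*b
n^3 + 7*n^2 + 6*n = n*(n + 1)*(n + 6)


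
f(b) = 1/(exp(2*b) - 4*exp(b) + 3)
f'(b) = (-2*exp(2*b) + 4*exp(b))/(exp(2*b) - 4*exp(b) + 3)^2 = 2*(2 - exp(b))*exp(b)/(exp(2*b) - 4*exp(b) + 3)^2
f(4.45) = 0.00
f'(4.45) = -0.00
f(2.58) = 0.01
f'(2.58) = -0.02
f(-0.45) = 1.17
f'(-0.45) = 2.37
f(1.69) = 0.09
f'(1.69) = -0.32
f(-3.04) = 0.36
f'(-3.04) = 0.02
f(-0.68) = 0.81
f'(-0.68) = 1.00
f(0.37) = -1.44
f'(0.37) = 3.31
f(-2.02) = 0.40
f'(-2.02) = 0.08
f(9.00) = 0.00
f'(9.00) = 0.00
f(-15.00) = 0.33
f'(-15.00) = 0.00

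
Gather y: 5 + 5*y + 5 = 5*y + 10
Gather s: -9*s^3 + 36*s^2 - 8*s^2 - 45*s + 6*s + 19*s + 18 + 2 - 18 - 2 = -9*s^3 + 28*s^2 - 20*s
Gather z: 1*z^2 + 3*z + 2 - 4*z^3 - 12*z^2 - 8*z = -4*z^3 - 11*z^2 - 5*z + 2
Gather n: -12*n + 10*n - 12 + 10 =-2*n - 2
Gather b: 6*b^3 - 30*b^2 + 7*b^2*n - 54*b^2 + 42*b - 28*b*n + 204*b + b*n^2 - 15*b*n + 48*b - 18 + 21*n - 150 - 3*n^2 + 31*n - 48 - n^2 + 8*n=6*b^3 + b^2*(7*n - 84) + b*(n^2 - 43*n + 294) - 4*n^2 + 60*n - 216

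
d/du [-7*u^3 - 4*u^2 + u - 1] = -21*u^2 - 8*u + 1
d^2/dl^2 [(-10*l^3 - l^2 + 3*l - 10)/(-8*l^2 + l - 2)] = 4*(-167*l^3 + 906*l^2 + 12*l - 76)/(512*l^6 - 192*l^5 + 408*l^4 - 97*l^3 + 102*l^2 - 12*l + 8)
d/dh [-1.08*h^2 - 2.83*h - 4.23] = -2.16*h - 2.83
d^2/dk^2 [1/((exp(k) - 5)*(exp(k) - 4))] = (4*exp(3*k) - 27*exp(2*k) + exp(k) + 180)*exp(k)/(exp(6*k) - 27*exp(5*k) + 303*exp(4*k) - 1809*exp(3*k) + 6060*exp(2*k) - 10800*exp(k) + 8000)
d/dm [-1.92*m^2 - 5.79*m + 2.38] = -3.84*m - 5.79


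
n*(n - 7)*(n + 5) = n^3 - 2*n^2 - 35*n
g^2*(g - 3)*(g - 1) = g^4 - 4*g^3 + 3*g^2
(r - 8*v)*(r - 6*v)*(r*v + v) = r^3*v - 14*r^2*v^2 + r^2*v + 48*r*v^3 - 14*r*v^2 + 48*v^3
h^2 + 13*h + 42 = (h + 6)*(h + 7)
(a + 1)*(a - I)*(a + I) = a^3 + a^2 + a + 1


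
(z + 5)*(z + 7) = z^2 + 12*z + 35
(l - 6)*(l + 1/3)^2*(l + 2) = l^4 - 10*l^3/3 - 131*l^2/9 - 76*l/9 - 4/3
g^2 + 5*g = g*(g + 5)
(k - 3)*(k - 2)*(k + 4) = k^3 - k^2 - 14*k + 24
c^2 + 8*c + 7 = (c + 1)*(c + 7)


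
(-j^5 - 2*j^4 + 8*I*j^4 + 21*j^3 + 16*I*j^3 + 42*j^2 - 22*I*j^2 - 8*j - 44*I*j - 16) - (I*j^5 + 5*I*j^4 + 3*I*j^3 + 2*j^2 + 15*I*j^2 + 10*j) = -j^5 - I*j^5 - 2*j^4 + 3*I*j^4 + 21*j^3 + 13*I*j^3 + 40*j^2 - 37*I*j^2 - 18*j - 44*I*j - 16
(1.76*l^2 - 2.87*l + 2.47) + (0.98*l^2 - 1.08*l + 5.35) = 2.74*l^2 - 3.95*l + 7.82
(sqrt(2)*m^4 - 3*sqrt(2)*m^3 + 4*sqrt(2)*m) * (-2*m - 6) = -2*sqrt(2)*m^5 + 18*sqrt(2)*m^3 - 8*sqrt(2)*m^2 - 24*sqrt(2)*m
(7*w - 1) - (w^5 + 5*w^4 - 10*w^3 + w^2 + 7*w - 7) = -w^5 - 5*w^4 + 10*w^3 - w^2 + 6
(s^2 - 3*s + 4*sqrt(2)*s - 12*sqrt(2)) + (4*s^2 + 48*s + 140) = 5*s^2 + 4*sqrt(2)*s + 45*s - 12*sqrt(2) + 140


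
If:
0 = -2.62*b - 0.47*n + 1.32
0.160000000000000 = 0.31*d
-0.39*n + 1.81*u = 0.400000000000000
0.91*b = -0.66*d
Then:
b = -0.37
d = 0.52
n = 4.90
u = 1.28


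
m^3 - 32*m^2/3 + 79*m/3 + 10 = (m - 6)*(m - 5)*(m + 1/3)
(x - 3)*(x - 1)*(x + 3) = x^3 - x^2 - 9*x + 9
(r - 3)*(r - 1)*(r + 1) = r^3 - 3*r^2 - r + 3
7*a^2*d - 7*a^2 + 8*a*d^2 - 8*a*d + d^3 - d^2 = (a + d)*(7*a + d)*(d - 1)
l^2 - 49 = (l - 7)*(l + 7)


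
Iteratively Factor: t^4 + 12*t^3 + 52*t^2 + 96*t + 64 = (t + 2)*(t^3 + 10*t^2 + 32*t + 32) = (t + 2)*(t + 4)*(t^2 + 6*t + 8) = (t + 2)*(t + 4)^2*(t + 2)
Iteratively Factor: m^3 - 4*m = (m)*(m^2 - 4) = m*(m - 2)*(m + 2)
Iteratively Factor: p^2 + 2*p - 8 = (p + 4)*(p - 2)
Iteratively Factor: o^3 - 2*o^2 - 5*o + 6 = (o - 1)*(o^2 - o - 6) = (o - 1)*(o + 2)*(o - 3)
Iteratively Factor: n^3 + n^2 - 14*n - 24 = (n + 3)*(n^2 - 2*n - 8) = (n - 4)*(n + 3)*(n + 2)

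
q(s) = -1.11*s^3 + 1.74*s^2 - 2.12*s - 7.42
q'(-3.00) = -42.53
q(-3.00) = 44.57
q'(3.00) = -21.65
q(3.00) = -28.09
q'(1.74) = -6.15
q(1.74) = -11.69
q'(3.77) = -36.33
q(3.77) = -50.16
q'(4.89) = -64.73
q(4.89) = -105.97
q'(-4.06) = -71.14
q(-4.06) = 104.15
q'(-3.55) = -56.44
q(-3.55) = 71.69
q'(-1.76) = -18.56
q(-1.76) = 7.75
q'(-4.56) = -87.23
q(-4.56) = 143.68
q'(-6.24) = -153.50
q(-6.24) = 343.26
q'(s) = -3.33*s^2 + 3.48*s - 2.12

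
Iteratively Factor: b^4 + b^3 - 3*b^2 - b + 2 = (b + 1)*(b^3 - 3*b + 2) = (b + 1)*(b + 2)*(b^2 - 2*b + 1) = (b - 1)*(b + 1)*(b + 2)*(b - 1)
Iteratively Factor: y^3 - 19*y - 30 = (y + 2)*(y^2 - 2*y - 15) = (y - 5)*(y + 2)*(y + 3)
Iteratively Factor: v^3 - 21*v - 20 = (v + 1)*(v^2 - v - 20) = (v + 1)*(v + 4)*(v - 5)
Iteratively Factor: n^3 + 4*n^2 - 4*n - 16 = (n - 2)*(n^2 + 6*n + 8) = (n - 2)*(n + 2)*(n + 4)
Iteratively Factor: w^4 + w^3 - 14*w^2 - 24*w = (w)*(w^3 + w^2 - 14*w - 24) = w*(w + 2)*(w^2 - w - 12) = w*(w + 2)*(w + 3)*(w - 4)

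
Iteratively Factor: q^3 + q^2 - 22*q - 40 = (q - 5)*(q^2 + 6*q + 8) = (q - 5)*(q + 4)*(q + 2)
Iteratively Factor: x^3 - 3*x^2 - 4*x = (x)*(x^2 - 3*x - 4) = x*(x + 1)*(x - 4)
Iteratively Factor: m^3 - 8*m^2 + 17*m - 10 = (m - 1)*(m^2 - 7*m + 10) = (m - 5)*(m - 1)*(m - 2)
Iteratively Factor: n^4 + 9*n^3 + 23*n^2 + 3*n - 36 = (n - 1)*(n^3 + 10*n^2 + 33*n + 36) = (n - 1)*(n + 3)*(n^2 + 7*n + 12) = (n - 1)*(n + 3)^2*(n + 4)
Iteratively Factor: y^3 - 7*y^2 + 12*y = (y - 4)*(y^2 - 3*y) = (y - 4)*(y - 3)*(y)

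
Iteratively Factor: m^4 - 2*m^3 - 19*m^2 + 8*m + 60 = (m + 2)*(m^3 - 4*m^2 - 11*m + 30) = (m - 2)*(m + 2)*(m^2 - 2*m - 15) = (m - 5)*(m - 2)*(m + 2)*(m + 3)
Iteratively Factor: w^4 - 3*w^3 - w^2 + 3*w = (w)*(w^3 - 3*w^2 - w + 3) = w*(w + 1)*(w^2 - 4*w + 3) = w*(w - 3)*(w + 1)*(w - 1)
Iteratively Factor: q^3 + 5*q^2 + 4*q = (q + 4)*(q^2 + q) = (q + 1)*(q + 4)*(q)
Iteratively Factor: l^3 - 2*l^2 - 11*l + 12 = (l - 4)*(l^2 + 2*l - 3) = (l - 4)*(l - 1)*(l + 3)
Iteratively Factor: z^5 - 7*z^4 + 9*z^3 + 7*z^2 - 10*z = (z - 1)*(z^4 - 6*z^3 + 3*z^2 + 10*z) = (z - 1)*(z + 1)*(z^3 - 7*z^2 + 10*z) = (z - 2)*(z - 1)*(z + 1)*(z^2 - 5*z) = (z - 5)*(z - 2)*(z - 1)*(z + 1)*(z)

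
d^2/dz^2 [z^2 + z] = 2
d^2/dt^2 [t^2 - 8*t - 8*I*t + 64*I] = 2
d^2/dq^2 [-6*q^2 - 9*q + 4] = -12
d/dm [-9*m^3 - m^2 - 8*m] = -27*m^2 - 2*m - 8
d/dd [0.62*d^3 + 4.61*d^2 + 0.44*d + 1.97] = 1.86*d^2 + 9.22*d + 0.44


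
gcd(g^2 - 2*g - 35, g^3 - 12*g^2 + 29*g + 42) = g - 7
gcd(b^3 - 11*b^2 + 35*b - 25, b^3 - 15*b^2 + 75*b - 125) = b^2 - 10*b + 25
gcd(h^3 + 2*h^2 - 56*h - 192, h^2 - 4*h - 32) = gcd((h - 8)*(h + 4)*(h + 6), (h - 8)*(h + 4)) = h^2 - 4*h - 32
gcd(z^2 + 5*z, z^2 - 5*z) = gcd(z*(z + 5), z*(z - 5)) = z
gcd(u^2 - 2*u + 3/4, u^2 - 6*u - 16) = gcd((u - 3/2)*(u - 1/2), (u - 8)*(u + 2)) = 1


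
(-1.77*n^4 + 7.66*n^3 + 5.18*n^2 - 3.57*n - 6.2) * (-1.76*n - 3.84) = 3.1152*n^5 - 6.6848*n^4 - 38.5312*n^3 - 13.608*n^2 + 24.6208*n + 23.808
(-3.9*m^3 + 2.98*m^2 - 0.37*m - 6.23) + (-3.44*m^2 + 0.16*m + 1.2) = -3.9*m^3 - 0.46*m^2 - 0.21*m - 5.03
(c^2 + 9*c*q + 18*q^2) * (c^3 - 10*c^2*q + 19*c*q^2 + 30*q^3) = c^5 - c^4*q - 53*c^3*q^2 + 21*c^2*q^3 + 612*c*q^4 + 540*q^5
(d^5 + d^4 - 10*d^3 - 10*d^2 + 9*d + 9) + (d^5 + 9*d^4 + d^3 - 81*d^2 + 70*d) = 2*d^5 + 10*d^4 - 9*d^3 - 91*d^2 + 79*d + 9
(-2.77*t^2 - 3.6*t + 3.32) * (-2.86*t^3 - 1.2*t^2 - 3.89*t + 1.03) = 7.9222*t^5 + 13.62*t^4 + 5.6001*t^3 + 7.1669*t^2 - 16.6228*t + 3.4196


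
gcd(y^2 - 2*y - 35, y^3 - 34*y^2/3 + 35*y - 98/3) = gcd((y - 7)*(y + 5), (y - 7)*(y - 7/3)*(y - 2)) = y - 7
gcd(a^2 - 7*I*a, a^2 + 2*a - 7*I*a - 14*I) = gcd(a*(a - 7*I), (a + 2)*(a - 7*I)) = a - 7*I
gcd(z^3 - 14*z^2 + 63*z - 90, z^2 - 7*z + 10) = z - 5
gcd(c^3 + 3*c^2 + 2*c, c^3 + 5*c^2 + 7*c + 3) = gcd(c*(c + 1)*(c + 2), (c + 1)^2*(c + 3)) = c + 1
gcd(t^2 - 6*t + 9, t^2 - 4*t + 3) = t - 3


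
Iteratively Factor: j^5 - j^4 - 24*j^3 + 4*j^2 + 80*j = (j + 2)*(j^4 - 3*j^3 - 18*j^2 + 40*j) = (j - 5)*(j + 2)*(j^3 + 2*j^2 - 8*j) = (j - 5)*(j + 2)*(j + 4)*(j^2 - 2*j) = j*(j - 5)*(j + 2)*(j + 4)*(j - 2)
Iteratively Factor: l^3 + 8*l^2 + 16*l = (l + 4)*(l^2 + 4*l) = (l + 4)^2*(l)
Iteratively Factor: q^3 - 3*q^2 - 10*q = (q)*(q^2 - 3*q - 10) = q*(q + 2)*(q - 5)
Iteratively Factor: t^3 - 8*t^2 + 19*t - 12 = (t - 1)*(t^2 - 7*t + 12) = (t - 3)*(t - 1)*(t - 4)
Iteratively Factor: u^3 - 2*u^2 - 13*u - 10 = (u + 1)*(u^2 - 3*u - 10) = (u + 1)*(u + 2)*(u - 5)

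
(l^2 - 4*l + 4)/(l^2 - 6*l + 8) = (l - 2)/(l - 4)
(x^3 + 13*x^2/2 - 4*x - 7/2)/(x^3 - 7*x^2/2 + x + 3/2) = (x + 7)/(x - 3)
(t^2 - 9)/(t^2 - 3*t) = (t + 3)/t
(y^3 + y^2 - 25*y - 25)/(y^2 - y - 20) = (y^2 + 6*y + 5)/(y + 4)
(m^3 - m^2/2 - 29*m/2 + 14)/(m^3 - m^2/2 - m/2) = (2*m^2 + m - 28)/(m*(2*m + 1))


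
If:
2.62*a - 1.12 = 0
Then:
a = 0.43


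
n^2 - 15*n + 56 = (n - 8)*(n - 7)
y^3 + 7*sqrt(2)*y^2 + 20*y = y*(y + 2*sqrt(2))*(y + 5*sqrt(2))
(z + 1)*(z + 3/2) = z^2 + 5*z/2 + 3/2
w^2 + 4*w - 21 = (w - 3)*(w + 7)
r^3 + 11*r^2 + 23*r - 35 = (r - 1)*(r + 5)*(r + 7)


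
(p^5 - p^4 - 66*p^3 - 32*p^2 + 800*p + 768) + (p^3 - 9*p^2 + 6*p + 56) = p^5 - p^4 - 65*p^3 - 41*p^2 + 806*p + 824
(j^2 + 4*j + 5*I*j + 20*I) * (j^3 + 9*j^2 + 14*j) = j^5 + 13*j^4 + 5*I*j^4 + 50*j^3 + 65*I*j^3 + 56*j^2 + 250*I*j^2 + 280*I*j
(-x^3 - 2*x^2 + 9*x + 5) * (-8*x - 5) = 8*x^4 + 21*x^3 - 62*x^2 - 85*x - 25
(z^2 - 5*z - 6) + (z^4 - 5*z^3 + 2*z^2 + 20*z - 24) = z^4 - 5*z^3 + 3*z^2 + 15*z - 30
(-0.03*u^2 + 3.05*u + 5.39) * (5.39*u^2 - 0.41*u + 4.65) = -0.1617*u^4 + 16.4518*u^3 + 27.6621*u^2 + 11.9726*u + 25.0635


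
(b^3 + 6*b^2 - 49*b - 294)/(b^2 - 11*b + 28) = (b^2 + 13*b + 42)/(b - 4)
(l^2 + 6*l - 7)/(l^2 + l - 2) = (l + 7)/(l + 2)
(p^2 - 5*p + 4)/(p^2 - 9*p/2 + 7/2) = 2*(p - 4)/(2*p - 7)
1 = 1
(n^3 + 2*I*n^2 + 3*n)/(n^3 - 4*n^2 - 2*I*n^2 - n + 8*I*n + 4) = n*(n + 3*I)/(n^2 - n*(4 + I) + 4*I)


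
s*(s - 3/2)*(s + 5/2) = s^3 + s^2 - 15*s/4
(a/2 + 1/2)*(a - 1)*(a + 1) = a^3/2 + a^2/2 - a/2 - 1/2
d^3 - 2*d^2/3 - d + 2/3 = (d - 1)*(d - 2/3)*(d + 1)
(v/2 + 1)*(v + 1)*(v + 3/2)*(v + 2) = v^4/2 + 13*v^3/4 + 31*v^2/4 + 8*v + 3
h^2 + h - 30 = (h - 5)*(h + 6)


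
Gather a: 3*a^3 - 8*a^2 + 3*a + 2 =3*a^3 - 8*a^2 + 3*a + 2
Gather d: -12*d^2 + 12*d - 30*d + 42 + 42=-12*d^2 - 18*d + 84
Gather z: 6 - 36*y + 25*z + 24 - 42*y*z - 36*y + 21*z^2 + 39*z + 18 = -72*y + 21*z^2 + z*(64 - 42*y) + 48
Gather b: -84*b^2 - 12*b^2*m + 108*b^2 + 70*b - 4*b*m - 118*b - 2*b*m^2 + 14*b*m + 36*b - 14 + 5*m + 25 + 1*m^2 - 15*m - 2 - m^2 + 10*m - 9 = b^2*(24 - 12*m) + b*(-2*m^2 + 10*m - 12)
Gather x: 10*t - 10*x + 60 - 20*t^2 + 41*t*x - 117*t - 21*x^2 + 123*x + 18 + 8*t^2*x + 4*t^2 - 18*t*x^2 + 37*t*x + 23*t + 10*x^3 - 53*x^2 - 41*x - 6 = -16*t^2 - 84*t + 10*x^3 + x^2*(-18*t - 74) + x*(8*t^2 + 78*t + 72) + 72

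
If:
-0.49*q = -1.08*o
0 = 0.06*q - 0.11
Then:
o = 0.83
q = 1.83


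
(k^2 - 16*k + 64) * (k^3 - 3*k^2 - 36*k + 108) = k^5 - 19*k^4 + 76*k^3 + 492*k^2 - 4032*k + 6912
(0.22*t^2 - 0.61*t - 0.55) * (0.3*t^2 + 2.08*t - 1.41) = 0.066*t^4 + 0.2746*t^3 - 1.744*t^2 - 0.2839*t + 0.7755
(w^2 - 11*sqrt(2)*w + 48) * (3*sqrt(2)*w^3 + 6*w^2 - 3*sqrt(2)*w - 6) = 3*sqrt(2)*w^5 - 60*w^4 + 75*sqrt(2)*w^3 + 348*w^2 - 78*sqrt(2)*w - 288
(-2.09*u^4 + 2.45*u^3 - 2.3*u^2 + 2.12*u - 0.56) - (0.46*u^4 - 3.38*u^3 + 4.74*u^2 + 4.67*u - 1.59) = -2.55*u^4 + 5.83*u^3 - 7.04*u^2 - 2.55*u + 1.03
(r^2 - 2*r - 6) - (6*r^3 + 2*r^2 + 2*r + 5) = -6*r^3 - r^2 - 4*r - 11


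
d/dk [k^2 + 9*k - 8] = 2*k + 9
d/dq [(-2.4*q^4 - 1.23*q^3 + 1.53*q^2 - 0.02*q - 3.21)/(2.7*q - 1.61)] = (-19.44*q^4 + 8.814*q^3 + 10.0719*q^2 - 4.9266*q + 8.6992)/(7.29*q^2 - 8.694*q + 2.5921)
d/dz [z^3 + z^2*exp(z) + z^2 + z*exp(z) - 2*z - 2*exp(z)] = z^2*exp(z) + 3*z^2 + 3*z*exp(z) + 2*z - exp(z) - 2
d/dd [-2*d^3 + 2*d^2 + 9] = 2*d*(2 - 3*d)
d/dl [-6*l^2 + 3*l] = 3 - 12*l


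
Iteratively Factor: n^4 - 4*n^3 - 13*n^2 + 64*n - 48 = (n - 1)*(n^3 - 3*n^2 - 16*n + 48) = (n - 4)*(n - 1)*(n^2 + n - 12) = (n - 4)*(n - 1)*(n + 4)*(n - 3)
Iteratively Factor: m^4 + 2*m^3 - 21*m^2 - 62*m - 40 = (m + 1)*(m^3 + m^2 - 22*m - 40) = (m - 5)*(m + 1)*(m^2 + 6*m + 8) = (m - 5)*(m + 1)*(m + 4)*(m + 2)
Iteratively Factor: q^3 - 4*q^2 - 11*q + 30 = (q + 3)*(q^2 - 7*q + 10) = (q - 5)*(q + 3)*(q - 2)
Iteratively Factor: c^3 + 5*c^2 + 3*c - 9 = (c + 3)*(c^2 + 2*c - 3) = (c + 3)^2*(c - 1)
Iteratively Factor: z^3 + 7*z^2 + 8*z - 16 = (z + 4)*(z^2 + 3*z - 4) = (z + 4)^2*(z - 1)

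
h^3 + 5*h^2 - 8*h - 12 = (h - 2)*(h + 1)*(h + 6)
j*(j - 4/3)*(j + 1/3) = j^3 - j^2 - 4*j/9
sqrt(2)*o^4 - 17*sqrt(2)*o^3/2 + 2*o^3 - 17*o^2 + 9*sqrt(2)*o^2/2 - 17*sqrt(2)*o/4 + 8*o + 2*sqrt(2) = (o - 8)*(o - 1/2)*(o + sqrt(2)/2)*(sqrt(2)*o + 1)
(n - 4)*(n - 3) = n^2 - 7*n + 12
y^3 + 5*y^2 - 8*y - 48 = (y - 3)*(y + 4)^2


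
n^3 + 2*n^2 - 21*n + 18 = (n - 3)*(n - 1)*(n + 6)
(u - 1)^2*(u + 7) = u^3 + 5*u^2 - 13*u + 7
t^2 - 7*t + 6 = (t - 6)*(t - 1)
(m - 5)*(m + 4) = m^2 - m - 20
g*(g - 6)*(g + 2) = g^3 - 4*g^2 - 12*g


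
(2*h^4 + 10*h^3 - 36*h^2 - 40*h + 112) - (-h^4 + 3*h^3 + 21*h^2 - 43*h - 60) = 3*h^4 + 7*h^3 - 57*h^2 + 3*h + 172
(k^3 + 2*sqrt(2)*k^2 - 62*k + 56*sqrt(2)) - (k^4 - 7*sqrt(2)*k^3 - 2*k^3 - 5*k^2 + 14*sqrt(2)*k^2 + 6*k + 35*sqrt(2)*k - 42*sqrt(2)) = -k^4 + 3*k^3 + 7*sqrt(2)*k^3 - 12*sqrt(2)*k^2 + 5*k^2 - 68*k - 35*sqrt(2)*k + 98*sqrt(2)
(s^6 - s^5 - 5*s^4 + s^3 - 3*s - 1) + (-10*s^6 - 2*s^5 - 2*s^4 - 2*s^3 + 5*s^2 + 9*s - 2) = -9*s^6 - 3*s^5 - 7*s^4 - s^3 + 5*s^2 + 6*s - 3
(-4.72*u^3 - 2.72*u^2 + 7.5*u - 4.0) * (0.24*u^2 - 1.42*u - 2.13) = -1.1328*u^5 + 6.0496*u^4 + 15.716*u^3 - 5.8164*u^2 - 10.295*u + 8.52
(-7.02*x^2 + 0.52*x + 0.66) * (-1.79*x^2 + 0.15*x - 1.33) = 12.5658*x^4 - 1.9838*x^3 + 8.2332*x^2 - 0.5926*x - 0.8778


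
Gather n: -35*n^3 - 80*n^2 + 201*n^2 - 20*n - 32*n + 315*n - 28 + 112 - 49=-35*n^3 + 121*n^2 + 263*n + 35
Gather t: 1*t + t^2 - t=t^2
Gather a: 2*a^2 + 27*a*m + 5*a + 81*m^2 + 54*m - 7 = 2*a^2 + a*(27*m + 5) + 81*m^2 + 54*m - 7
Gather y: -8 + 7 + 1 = 0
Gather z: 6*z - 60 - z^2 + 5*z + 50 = -z^2 + 11*z - 10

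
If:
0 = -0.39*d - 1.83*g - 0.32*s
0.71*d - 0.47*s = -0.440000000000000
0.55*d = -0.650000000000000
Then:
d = -1.18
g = 0.40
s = -0.85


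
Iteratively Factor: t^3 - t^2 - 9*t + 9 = (t + 3)*(t^2 - 4*t + 3) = (t - 3)*(t + 3)*(t - 1)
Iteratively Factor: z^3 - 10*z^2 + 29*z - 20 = (z - 4)*(z^2 - 6*z + 5) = (z - 4)*(z - 1)*(z - 5)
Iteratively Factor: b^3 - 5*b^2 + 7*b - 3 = (b - 3)*(b^2 - 2*b + 1) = (b - 3)*(b - 1)*(b - 1)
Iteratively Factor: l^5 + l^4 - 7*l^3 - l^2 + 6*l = (l)*(l^4 + l^3 - 7*l^2 - l + 6) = l*(l + 1)*(l^3 - 7*l + 6) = l*(l + 1)*(l + 3)*(l^2 - 3*l + 2) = l*(l - 1)*(l + 1)*(l + 3)*(l - 2)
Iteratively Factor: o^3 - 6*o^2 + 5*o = (o - 5)*(o^2 - o) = o*(o - 5)*(o - 1)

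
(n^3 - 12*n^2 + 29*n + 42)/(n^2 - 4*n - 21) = (n^2 - 5*n - 6)/(n + 3)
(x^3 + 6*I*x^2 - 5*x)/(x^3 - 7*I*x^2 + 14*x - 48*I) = x*(x^2 + 6*I*x - 5)/(x^3 - 7*I*x^2 + 14*x - 48*I)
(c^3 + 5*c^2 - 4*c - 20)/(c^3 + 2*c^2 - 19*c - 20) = (c^2 - 4)/(c^2 - 3*c - 4)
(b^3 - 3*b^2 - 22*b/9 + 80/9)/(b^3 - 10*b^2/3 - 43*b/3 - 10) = (3*b^2 - 14*b + 16)/(3*(b^2 - 5*b - 6))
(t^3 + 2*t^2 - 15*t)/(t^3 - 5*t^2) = (t^2 + 2*t - 15)/(t*(t - 5))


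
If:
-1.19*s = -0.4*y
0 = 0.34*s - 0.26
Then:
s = 0.76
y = 2.28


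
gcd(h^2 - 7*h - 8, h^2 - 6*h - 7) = h + 1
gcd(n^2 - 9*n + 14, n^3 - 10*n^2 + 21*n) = n - 7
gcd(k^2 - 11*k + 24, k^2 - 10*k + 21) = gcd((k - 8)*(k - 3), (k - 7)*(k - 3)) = k - 3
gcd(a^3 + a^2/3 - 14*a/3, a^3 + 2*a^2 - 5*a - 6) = a - 2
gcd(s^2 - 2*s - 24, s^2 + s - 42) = s - 6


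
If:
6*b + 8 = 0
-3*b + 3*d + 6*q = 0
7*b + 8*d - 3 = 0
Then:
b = -4/3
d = 37/24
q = -23/16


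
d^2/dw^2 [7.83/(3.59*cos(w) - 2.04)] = (100.913823*sin(w)^2 - 57.343788*cos(w) + 100.913823)/(3.59*cos(w) - 2.04)^3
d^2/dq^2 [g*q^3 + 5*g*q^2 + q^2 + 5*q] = 6*g*q + 10*g + 2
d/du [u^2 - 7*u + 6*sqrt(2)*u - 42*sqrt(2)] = 2*u - 7 + 6*sqrt(2)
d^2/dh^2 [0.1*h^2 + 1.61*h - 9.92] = 0.200000000000000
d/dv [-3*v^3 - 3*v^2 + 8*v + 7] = -9*v^2 - 6*v + 8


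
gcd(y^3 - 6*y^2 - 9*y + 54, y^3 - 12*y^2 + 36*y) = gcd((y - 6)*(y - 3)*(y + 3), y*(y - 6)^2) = y - 6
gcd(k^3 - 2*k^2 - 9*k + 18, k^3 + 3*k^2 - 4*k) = 1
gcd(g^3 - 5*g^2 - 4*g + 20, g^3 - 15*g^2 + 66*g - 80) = g^2 - 7*g + 10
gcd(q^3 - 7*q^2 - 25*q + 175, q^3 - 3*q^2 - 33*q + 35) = q^2 - 2*q - 35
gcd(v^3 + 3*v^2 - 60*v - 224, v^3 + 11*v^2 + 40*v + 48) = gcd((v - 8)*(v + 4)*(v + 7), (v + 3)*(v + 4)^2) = v + 4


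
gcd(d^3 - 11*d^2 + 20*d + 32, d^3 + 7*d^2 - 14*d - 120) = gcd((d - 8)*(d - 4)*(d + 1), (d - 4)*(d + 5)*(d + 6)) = d - 4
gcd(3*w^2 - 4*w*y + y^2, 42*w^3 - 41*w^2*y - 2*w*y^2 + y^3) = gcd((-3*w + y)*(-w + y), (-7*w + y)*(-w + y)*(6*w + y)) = -w + y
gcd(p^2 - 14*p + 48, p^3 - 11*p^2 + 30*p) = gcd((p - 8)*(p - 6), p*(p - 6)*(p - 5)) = p - 6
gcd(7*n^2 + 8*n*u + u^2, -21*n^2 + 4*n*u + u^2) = 7*n + u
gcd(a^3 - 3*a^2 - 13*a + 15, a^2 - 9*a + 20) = a - 5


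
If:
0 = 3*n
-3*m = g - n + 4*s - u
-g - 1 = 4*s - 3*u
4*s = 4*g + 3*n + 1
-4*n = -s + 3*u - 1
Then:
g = -3/16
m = 7/72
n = 0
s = 1/16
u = 17/48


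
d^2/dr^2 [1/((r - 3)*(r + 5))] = 2*((r - 3)^2 + (r - 3)*(r + 5) + (r + 5)^2)/((r - 3)^3*(r + 5)^3)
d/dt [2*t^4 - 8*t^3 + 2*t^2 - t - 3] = 8*t^3 - 24*t^2 + 4*t - 1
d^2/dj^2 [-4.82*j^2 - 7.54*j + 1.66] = -9.64000000000000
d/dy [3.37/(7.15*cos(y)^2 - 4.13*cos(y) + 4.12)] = (48.191*cos(y) - 13.9181)*sin(y)/(7.15*cos(y)^2 - 4.13*cos(y) + 4.12)^2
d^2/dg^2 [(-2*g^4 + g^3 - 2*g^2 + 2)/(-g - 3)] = 2*(6*g^4 + 47*g^3 + 99*g^2 - 27*g + 16)/(g^3 + 9*g^2 + 27*g + 27)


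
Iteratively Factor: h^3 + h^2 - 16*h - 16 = (h + 1)*(h^2 - 16) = (h + 1)*(h + 4)*(h - 4)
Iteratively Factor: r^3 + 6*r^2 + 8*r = (r + 2)*(r^2 + 4*r) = r*(r + 2)*(r + 4)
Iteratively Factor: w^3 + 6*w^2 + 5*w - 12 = (w + 4)*(w^2 + 2*w - 3) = (w + 3)*(w + 4)*(w - 1)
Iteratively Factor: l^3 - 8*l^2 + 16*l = (l)*(l^2 - 8*l + 16) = l*(l - 4)*(l - 4)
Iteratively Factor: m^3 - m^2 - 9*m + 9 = (m - 3)*(m^2 + 2*m - 3) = (m - 3)*(m + 3)*(m - 1)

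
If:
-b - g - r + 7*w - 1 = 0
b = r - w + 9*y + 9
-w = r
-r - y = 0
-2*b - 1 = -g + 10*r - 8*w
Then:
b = 248/5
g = -21/5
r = -29/5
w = 29/5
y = 29/5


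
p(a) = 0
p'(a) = 0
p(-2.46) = 0.00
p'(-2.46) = 0.00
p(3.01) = 0.00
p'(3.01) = 0.00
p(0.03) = 0.00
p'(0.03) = 0.00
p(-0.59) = 0.00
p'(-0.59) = 0.00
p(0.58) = 0.00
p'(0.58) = 0.00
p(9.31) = 0.00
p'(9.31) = 0.00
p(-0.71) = 0.00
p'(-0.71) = 0.00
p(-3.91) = 0.00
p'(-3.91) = 0.00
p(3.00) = 0.00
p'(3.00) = 0.00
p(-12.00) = 0.00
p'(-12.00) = 0.00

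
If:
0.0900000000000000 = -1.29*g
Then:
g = -0.07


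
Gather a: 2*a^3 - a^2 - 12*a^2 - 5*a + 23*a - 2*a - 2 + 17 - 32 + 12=2*a^3 - 13*a^2 + 16*a - 5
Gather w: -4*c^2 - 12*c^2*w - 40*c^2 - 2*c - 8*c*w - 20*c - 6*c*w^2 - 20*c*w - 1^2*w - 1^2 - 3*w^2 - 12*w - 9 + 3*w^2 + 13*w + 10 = -44*c^2 - 6*c*w^2 - 22*c + w*(-12*c^2 - 28*c)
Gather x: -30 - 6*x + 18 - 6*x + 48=36 - 12*x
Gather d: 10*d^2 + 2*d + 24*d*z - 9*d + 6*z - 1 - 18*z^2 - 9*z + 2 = 10*d^2 + d*(24*z - 7) - 18*z^2 - 3*z + 1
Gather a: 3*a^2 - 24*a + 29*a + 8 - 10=3*a^2 + 5*a - 2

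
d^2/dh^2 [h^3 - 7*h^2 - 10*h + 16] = 6*h - 14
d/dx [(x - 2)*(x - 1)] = 2*x - 3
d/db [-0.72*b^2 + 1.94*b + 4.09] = 1.94 - 1.44*b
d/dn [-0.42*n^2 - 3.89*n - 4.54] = -0.84*n - 3.89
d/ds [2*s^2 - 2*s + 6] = 4*s - 2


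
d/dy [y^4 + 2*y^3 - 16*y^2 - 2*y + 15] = 4*y^3 + 6*y^2 - 32*y - 2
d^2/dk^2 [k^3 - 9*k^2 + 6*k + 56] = 6*k - 18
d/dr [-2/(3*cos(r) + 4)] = -6*sin(r)/(3*cos(r) + 4)^2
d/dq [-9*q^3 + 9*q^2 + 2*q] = -27*q^2 + 18*q + 2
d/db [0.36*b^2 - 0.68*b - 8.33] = 0.72*b - 0.68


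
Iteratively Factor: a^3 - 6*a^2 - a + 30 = (a - 5)*(a^2 - a - 6) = (a - 5)*(a - 3)*(a + 2)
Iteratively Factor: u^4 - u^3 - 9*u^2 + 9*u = (u - 1)*(u^3 - 9*u) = u*(u - 1)*(u^2 - 9) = u*(u - 3)*(u - 1)*(u + 3)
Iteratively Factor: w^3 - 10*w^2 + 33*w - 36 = (w - 3)*(w^2 - 7*w + 12) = (w - 4)*(w - 3)*(w - 3)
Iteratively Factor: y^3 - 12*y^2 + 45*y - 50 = (y - 2)*(y^2 - 10*y + 25) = (y - 5)*(y - 2)*(y - 5)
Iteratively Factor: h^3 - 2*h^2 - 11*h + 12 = (h - 1)*(h^2 - h - 12) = (h - 1)*(h + 3)*(h - 4)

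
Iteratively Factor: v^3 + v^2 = (v)*(v^2 + v) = v^2*(v + 1)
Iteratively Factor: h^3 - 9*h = (h + 3)*(h^2 - 3*h) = h*(h + 3)*(h - 3)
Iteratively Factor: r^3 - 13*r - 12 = (r + 1)*(r^2 - r - 12) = (r + 1)*(r + 3)*(r - 4)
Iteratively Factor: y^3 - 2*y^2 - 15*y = (y)*(y^2 - 2*y - 15) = y*(y - 5)*(y + 3)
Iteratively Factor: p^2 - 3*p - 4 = (p - 4)*(p + 1)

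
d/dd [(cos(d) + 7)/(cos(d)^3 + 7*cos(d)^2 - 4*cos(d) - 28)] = sin(2*d)/((cos(d) - 2)^2*(cos(d) + 2)^2)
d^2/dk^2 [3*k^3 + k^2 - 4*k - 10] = 18*k + 2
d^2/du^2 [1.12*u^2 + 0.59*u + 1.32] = 2.24000000000000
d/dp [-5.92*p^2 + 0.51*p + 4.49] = 0.51 - 11.84*p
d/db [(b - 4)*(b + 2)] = 2*b - 2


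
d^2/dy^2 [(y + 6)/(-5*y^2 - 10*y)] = 2*(y*(y + 2)*(3*y + 8) - 4*(y + 1)^2*(y + 6))/(5*y^3*(y + 2)^3)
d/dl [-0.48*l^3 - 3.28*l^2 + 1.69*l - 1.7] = -1.44*l^2 - 6.56*l + 1.69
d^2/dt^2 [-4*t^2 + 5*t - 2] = -8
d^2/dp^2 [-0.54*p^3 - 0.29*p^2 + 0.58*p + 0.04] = -3.24*p - 0.58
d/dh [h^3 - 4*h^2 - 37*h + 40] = 3*h^2 - 8*h - 37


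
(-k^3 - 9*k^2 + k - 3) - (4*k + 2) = -k^3 - 9*k^2 - 3*k - 5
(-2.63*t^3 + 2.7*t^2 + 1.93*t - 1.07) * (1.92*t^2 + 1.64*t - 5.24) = -5.0496*t^5 + 0.870800000000001*t^4 + 21.9148*t^3 - 13.0372*t^2 - 11.868*t + 5.6068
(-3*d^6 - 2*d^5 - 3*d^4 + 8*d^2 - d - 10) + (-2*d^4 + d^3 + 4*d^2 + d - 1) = -3*d^6 - 2*d^5 - 5*d^4 + d^3 + 12*d^2 - 11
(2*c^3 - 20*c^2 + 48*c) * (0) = 0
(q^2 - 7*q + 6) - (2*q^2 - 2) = -q^2 - 7*q + 8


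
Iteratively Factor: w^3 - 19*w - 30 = (w + 2)*(w^2 - 2*w - 15) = (w - 5)*(w + 2)*(w + 3)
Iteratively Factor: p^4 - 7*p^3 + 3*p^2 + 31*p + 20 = (p + 1)*(p^3 - 8*p^2 + 11*p + 20) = (p - 5)*(p + 1)*(p^2 - 3*p - 4) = (p - 5)*(p - 4)*(p + 1)*(p + 1)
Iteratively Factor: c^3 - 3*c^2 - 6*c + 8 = (c - 1)*(c^2 - 2*c - 8) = (c - 1)*(c + 2)*(c - 4)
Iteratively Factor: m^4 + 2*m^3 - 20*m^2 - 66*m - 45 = (m + 1)*(m^3 + m^2 - 21*m - 45) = (m + 1)*(m + 3)*(m^2 - 2*m - 15) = (m + 1)*(m + 3)^2*(m - 5)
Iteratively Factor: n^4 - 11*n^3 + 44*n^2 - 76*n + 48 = (n - 4)*(n^3 - 7*n^2 + 16*n - 12) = (n - 4)*(n - 2)*(n^2 - 5*n + 6) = (n - 4)*(n - 2)^2*(n - 3)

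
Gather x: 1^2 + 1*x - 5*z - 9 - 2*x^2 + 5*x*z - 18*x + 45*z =-2*x^2 + x*(5*z - 17) + 40*z - 8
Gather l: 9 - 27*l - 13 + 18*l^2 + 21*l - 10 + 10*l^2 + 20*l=28*l^2 + 14*l - 14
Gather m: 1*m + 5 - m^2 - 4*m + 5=-m^2 - 3*m + 10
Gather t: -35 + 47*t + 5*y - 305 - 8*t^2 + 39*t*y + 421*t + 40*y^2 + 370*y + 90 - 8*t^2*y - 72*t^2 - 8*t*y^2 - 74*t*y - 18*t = t^2*(-8*y - 80) + t*(-8*y^2 - 35*y + 450) + 40*y^2 + 375*y - 250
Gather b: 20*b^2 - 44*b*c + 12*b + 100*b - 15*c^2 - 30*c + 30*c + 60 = 20*b^2 + b*(112 - 44*c) - 15*c^2 + 60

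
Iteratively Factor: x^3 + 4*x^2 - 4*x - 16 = (x + 2)*(x^2 + 2*x - 8) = (x + 2)*(x + 4)*(x - 2)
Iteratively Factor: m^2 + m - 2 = (m - 1)*(m + 2)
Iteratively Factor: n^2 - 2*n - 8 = (n - 4)*(n + 2)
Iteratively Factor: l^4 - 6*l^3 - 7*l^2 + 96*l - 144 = (l - 4)*(l^3 - 2*l^2 - 15*l + 36) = (l - 4)*(l + 4)*(l^2 - 6*l + 9) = (l - 4)*(l - 3)*(l + 4)*(l - 3)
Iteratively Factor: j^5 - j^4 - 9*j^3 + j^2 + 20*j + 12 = (j - 3)*(j^4 + 2*j^3 - 3*j^2 - 8*j - 4) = (j - 3)*(j + 1)*(j^3 + j^2 - 4*j - 4) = (j - 3)*(j + 1)^2*(j^2 - 4) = (j - 3)*(j + 1)^2*(j + 2)*(j - 2)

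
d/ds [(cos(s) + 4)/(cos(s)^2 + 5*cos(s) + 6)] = (cos(s)^2 + 8*cos(s) + 14)*sin(s)/(cos(s)^2 + 5*cos(s) + 6)^2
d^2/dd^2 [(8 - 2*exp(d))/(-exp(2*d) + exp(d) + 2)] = 2*(exp(4*d) - 15*exp(3*d) + 24*exp(2*d) - 38*exp(d) + 12)*exp(d)/(exp(6*d) - 3*exp(5*d) - 3*exp(4*d) + 11*exp(3*d) + 6*exp(2*d) - 12*exp(d) - 8)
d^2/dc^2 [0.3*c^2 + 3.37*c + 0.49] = 0.600000000000000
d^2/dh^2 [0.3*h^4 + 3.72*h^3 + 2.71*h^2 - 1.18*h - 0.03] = 3.6*h^2 + 22.32*h + 5.42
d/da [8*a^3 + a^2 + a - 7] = 24*a^2 + 2*a + 1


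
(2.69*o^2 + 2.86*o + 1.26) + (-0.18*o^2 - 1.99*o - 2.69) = 2.51*o^2 + 0.87*o - 1.43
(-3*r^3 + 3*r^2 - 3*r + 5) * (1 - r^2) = 3*r^5 - 3*r^4 - 2*r^2 - 3*r + 5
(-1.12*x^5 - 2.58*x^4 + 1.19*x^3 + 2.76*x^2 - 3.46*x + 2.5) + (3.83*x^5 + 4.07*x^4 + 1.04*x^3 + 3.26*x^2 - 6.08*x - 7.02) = 2.71*x^5 + 1.49*x^4 + 2.23*x^3 + 6.02*x^2 - 9.54*x - 4.52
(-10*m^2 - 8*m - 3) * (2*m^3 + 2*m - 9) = -20*m^5 - 16*m^4 - 26*m^3 + 74*m^2 + 66*m + 27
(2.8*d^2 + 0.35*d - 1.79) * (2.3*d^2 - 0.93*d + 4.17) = 6.44*d^4 - 1.799*d^3 + 7.2335*d^2 + 3.1242*d - 7.4643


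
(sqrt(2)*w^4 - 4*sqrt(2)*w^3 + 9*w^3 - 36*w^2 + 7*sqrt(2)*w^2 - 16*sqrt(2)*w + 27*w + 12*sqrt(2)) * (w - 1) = sqrt(2)*w^5 - 5*sqrt(2)*w^4 + 9*w^4 - 45*w^3 + 11*sqrt(2)*w^3 - 23*sqrt(2)*w^2 + 63*w^2 - 27*w + 28*sqrt(2)*w - 12*sqrt(2)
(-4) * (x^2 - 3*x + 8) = -4*x^2 + 12*x - 32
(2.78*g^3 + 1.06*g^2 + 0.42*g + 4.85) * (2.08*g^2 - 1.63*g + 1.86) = 5.7824*g^5 - 2.3266*g^4 + 4.3166*g^3 + 11.375*g^2 - 7.1243*g + 9.021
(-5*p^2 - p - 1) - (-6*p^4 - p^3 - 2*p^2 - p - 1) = 6*p^4 + p^3 - 3*p^2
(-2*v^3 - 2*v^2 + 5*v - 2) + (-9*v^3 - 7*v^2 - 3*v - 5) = -11*v^3 - 9*v^2 + 2*v - 7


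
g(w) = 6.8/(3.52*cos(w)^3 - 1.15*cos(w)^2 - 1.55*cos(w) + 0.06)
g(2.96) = -2.36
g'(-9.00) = -5.67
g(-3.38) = -2.47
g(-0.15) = 8.44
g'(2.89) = 2.43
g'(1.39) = -195.77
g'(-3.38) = 2.26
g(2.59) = -4.18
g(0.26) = 10.23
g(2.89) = -2.50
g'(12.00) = -6303.79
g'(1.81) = -27.30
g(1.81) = 21.53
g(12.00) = 140.82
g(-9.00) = -3.17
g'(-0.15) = -10.17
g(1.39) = -28.88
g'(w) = 6.8*(10.56*sin(w)*cos(w)^2 - 2.3*sin(w)*cos(w) - 1.55*sin(w))/(3.52*cos(w)^3 - 1.15*cos(w)^2 - 1.55*cos(w) + 0.06)^2 = (71.808*cos(w)^2 - 15.64*cos(w) - 10.54)*sin(w)/(3.52*cos(w)^3 - 1.15*cos(w)^2 - 1.55*cos(w) + 0.06)^2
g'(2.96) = 1.62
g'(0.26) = 24.07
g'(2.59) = 10.84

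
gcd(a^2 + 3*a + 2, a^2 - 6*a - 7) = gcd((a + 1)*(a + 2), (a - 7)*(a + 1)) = a + 1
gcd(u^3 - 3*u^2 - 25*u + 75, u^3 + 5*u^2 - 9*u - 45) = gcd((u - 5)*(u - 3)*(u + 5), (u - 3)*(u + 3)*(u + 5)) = u^2 + 2*u - 15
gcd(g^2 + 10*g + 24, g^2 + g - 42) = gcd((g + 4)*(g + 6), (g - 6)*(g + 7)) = 1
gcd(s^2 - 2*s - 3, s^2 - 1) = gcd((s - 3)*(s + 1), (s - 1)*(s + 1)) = s + 1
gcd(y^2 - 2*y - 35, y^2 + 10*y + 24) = 1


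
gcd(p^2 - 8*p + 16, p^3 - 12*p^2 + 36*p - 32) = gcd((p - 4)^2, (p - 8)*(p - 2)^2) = 1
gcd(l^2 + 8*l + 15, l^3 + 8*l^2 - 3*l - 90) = l + 5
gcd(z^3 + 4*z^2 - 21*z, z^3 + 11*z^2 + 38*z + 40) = 1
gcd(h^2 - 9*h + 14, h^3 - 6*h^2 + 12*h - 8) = h - 2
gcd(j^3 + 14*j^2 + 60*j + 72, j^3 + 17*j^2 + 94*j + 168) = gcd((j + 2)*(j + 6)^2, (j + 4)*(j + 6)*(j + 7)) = j + 6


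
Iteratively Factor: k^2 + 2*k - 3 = (k - 1)*(k + 3)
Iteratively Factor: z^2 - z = (z)*(z - 1)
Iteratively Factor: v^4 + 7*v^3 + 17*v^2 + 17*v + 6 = (v + 1)*(v^3 + 6*v^2 + 11*v + 6) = (v + 1)^2*(v^2 + 5*v + 6) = (v + 1)^2*(v + 2)*(v + 3)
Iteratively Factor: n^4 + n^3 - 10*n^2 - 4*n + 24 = (n - 2)*(n^3 + 3*n^2 - 4*n - 12) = (n - 2)*(n + 3)*(n^2 - 4) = (n - 2)^2*(n + 3)*(n + 2)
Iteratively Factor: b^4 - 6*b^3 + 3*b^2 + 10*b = (b + 1)*(b^3 - 7*b^2 + 10*b) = (b - 2)*(b + 1)*(b^2 - 5*b) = (b - 5)*(b - 2)*(b + 1)*(b)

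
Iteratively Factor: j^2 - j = (j)*(j - 1)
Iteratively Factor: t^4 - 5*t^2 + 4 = (t + 2)*(t^3 - 2*t^2 - t + 2) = (t - 2)*(t + 2)*(t^2 - 1) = (t - 2)*(t - 1)*(t + 2)*(t + 1)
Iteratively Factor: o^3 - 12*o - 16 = (o - 4)*(o^2 + 4*o + 4) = (o - 4)*(o + 2)*(o + 2)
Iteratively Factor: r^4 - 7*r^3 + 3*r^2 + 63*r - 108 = (r - 3)*(r^3 - 4*r^2 - 9*r + 36) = (r - 3)^2*(r^2 - r - 12) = (r - 4)*(r - 3)^2*(r + 3)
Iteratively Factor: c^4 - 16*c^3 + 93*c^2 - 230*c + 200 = (c - 4)*(c^3 - 12*c^2 + 45*c - 50) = (c - 4)*(c - 2)*(c^2 - 10*c + 25) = (c - 5)*(c - 4)*(c - 2)*(c - 5)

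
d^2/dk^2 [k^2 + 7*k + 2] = 2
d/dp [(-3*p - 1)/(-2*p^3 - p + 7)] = (6*p^3 + 3*p - (3*p + 1)*(6*p^2 + 1) - 21)/(2*p^3 + p - 7)^2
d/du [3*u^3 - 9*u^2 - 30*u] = 9*u^2 - 18*u - 30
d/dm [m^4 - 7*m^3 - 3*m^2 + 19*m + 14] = 4*m^3 - 21*m^2 - 6*m + 19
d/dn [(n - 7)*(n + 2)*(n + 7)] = 3*n^2 + 4*n - 49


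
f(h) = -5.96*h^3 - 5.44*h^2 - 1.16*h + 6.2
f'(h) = -17.88*h^2 - 10.88*h - 1.16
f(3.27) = -264.16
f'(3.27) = -227.93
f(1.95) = -60.94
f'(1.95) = -90.36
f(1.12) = -10.30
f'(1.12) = -35.77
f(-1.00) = 7.88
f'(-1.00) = -8.16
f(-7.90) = 2614.37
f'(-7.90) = -1031.10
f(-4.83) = 556.46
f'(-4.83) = -365.73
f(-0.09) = 6.26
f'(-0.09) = -0.33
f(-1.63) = 19.45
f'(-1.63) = -30.93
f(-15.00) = 18914.60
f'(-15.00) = -3860.96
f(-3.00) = 121.64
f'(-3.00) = -129.44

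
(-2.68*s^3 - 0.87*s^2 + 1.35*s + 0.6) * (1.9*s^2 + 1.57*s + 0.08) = -5.092*s^5 - 5.8606*s^4 + 0.9847*s^3 + 3.1899*s^2 + 1.05*s + 0.048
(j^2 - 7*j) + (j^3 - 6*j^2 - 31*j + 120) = j^3 - 5*j^2 - 38*j + 120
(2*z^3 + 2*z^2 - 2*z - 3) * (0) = 0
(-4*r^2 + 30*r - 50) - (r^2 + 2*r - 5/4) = -5*r^2 + 28*r - 195/4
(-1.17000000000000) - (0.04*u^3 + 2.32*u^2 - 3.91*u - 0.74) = -0.04*u^3 - 2.32*u^2 + 3.91*u - 0.43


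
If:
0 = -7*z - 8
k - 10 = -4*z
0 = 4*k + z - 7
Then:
No Solution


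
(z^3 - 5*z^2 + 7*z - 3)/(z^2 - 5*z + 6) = (z^2 - 2*z + 1)/(z - 2)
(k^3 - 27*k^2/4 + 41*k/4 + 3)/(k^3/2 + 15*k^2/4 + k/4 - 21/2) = (4*k^3 - 27*k^2 + 41*k + 12)/(2*k^3 + 15*k^2 + k - 42)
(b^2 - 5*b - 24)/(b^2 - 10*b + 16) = (b + 3)/(b - 2)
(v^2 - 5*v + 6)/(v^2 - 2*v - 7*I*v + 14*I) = (v - 3)/(v - 7*I)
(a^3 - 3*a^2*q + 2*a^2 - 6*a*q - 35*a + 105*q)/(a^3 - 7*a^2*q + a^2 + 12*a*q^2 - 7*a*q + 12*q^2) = (-a^2 - 2*a + 35)/(-a^2 + 4*a*q - a + 4*q)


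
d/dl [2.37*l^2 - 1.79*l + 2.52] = 4.74*l - 1.79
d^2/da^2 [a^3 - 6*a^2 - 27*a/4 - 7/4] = 6*a - 12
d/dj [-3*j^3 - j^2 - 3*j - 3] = -9*j^2 - 2*j - 3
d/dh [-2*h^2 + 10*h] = 10 - 4*h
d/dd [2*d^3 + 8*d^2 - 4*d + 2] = 6*d^2 + 16*d - 4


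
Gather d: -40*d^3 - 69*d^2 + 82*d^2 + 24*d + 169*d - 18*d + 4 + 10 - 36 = -40*d^3 + 13*d^2 + 175*d - 22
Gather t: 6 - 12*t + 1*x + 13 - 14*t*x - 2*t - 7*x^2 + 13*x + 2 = t*(-14*x - 14) - 7*x^2 + 14*x + 21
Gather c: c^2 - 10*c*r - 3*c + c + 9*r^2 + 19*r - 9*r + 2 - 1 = c^2 + c*(-10*r - 2) + 9*r^2 + 10*r + 1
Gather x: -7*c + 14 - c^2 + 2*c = -c^2 - 5*c + 14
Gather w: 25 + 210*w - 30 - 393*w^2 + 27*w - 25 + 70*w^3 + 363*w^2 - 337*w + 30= 70*w^3 - 30*w^2 - 100*w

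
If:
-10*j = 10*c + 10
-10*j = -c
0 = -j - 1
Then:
No Solution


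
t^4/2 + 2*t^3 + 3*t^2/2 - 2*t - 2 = (t/2 + 1)*(t - 1)*(t + 1)*(t + 2)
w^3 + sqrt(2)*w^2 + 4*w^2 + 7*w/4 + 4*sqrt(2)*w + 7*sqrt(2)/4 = (w + 1/2)*(w + 7/2)*(w + sqrt(2))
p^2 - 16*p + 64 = (p - 8)^2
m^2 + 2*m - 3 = (m - 1)*(m + 3)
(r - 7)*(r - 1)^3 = r^4 - 10*r^3 + 24*r^2 - 22*r + 7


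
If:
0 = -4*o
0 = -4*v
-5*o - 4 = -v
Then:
No Solution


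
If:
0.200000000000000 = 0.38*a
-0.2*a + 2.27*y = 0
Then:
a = 0.53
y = 0.05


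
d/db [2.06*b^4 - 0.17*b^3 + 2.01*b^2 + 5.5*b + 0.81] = 8.24*b^3 - 0.51*b^2 + 4.02*b + 5.5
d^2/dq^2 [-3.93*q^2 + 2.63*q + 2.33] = -7.86000000000000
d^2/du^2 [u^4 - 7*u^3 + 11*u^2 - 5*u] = 12*u^2 - 42*u + 22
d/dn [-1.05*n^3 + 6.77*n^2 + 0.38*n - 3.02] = -3.15*n^2 + 13.54*n + 0.38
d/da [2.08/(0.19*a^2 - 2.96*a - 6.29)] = (6.1568 - 0.7904*a)/(-0.19*a^2 + 2.96*a + 6.29)^2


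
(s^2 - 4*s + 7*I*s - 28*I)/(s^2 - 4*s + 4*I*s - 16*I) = (s + 7*I)/(s + 4*I)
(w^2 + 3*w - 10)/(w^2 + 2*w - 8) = (w + 5)/(w + 4)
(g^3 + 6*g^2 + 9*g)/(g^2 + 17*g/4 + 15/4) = 4*g*(g + 3)/(4*g + 5)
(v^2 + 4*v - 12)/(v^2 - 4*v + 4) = (v + 6)/(v - 2)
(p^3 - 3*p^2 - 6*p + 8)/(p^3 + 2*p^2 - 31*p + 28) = (p + 2)/(p + 7)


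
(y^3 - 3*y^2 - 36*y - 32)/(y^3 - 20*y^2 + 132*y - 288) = (y^2 + 5*y + 4)/(y^2 - 12*y + 36)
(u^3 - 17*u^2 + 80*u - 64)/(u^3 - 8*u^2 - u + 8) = (u - 8)/(u + 1)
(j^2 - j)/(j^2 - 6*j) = (j - 1)/(j - 6)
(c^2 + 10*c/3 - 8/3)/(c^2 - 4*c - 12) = (-3*c^2 - 10*c + 8)/(3*(-c^2 + 4*c + 12))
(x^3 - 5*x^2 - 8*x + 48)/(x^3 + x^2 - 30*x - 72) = (x^2 - 8*x + 16)/(x^2 - 2*x - 24)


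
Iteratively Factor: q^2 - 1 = (q - 1)*(q + 1)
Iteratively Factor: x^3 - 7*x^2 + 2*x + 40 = (x - 5)*(x^2 - 2*x - 8) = (x - 5)*(x + 2)*(x - 4)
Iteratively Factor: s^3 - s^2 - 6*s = (s + 2)*(s^2 - 3*s) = (s - 3)*(s + 2)*(s)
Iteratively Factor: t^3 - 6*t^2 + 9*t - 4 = (t - 1)*(t^2 - 5*t + 4) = (t - 4)*(t - 1)*(t - 1)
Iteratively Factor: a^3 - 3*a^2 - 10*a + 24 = (a - 2)*(a^2 - a - 12) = (a - 2)*(a + 3)*(a - 4)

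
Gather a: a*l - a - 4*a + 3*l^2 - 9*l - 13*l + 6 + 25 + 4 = a*(l - 5) + 3*l^2 - 22*l + 35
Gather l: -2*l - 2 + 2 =-2*l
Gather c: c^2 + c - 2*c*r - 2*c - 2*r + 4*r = c^2 + c*(-2*r - 1) + 2*r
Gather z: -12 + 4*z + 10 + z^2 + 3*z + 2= z^2 + 7*z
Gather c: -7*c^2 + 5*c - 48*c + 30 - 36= -7*c^2 - 43*c - 6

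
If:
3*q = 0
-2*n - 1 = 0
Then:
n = -1/2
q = 0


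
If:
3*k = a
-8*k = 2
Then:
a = -3/4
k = -1/4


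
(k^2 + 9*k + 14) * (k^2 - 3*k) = k^4 + 6*k^3 - 13*k^2 - 42*k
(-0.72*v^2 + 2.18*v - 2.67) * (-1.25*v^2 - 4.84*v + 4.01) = 0.9*v^4 + 0.7598*v^3 - 10.1009*v^2 + 21.6646*v - 10.7067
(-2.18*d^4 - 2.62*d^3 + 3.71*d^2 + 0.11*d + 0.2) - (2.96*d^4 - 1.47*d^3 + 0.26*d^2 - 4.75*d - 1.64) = -5.14*d^4 - 1.15*d^3 + 3.45*d^2 + 4.86*d + 1.84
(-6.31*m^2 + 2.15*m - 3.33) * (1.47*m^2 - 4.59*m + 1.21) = -9.2757*m^4 + 32.1234*m^3 - 22.3987*m^2 + 17.8862*m - 4.0293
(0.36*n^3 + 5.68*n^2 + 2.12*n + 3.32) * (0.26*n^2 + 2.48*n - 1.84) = 0.0936*n^5 + 2.3696*n^4 + 13.9752*n^3 - 4.3304*n^2 + 4.3328*n - 6.1088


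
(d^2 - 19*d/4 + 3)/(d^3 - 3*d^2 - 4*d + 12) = (d^2 - 19*d/4 + 3)/(d^3 - 3*d^2 - 4*d + 12)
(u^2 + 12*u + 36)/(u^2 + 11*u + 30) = (u + 6)/(u + 5)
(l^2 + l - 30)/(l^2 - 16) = (l^2 + l - 30)/(l^2 - 16)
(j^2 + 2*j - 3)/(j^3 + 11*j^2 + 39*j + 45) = (j - 1)/(j^2 + 8*j + 15)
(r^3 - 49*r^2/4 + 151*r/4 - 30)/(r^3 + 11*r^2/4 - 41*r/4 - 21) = (4*r^2 - 37*r + 40)/(4*r^2 + 23*r + 28)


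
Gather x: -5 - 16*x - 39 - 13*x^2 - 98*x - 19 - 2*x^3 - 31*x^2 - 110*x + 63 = -2*x^3 - 44*x^2 - 224*x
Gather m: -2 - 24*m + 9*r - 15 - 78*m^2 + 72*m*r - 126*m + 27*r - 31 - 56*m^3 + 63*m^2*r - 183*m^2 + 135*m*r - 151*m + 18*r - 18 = -56*m^3 + m^2*(63*r - 261) + m*(207*r - 301) + 54*r - 66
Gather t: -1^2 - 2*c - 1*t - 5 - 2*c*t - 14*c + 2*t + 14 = -16*c + t*(1 - 2*c) + 8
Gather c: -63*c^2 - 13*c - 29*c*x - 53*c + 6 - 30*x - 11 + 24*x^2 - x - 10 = -63*c^2 + c*(-29*x - 66) + 24*x^2 - 31*x - 15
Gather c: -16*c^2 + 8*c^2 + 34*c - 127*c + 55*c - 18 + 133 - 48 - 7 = -8*c^2 - 38*c + 60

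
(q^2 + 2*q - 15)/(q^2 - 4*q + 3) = (q + 5)/(q - 1)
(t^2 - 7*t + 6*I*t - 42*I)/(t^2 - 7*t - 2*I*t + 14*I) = (t + 6*I)/(t - 2*I)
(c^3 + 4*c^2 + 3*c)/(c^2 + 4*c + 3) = c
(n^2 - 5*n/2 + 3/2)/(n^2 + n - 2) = (n - 3/2)/(n + 2)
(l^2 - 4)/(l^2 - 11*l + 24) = (l^2 - 4)/(l^2 - 11*l + 24)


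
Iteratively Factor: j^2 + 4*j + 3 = (j + 3)*(j + 1)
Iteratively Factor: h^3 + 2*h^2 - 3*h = (h - 1)*(h^2 + 3*h) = h*(h - 1)*(h + 3)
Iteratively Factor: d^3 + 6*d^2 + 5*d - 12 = (d + 4)*(d^2 + 2*d - 3) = (d - 1)*(d + 4)*(d + 3)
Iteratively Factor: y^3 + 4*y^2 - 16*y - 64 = (y + 4)*(y^2 - 16) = (y - 4)*(y + 4)*(y + 4)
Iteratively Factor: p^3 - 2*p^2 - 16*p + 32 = (p - 2)*(p^2 - 16) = (p - 4)*(p - 2)*(p + 4)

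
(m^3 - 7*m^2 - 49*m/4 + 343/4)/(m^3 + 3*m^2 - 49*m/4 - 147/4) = (m - 7)/(m + 3)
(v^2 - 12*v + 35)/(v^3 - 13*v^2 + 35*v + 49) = (v - 5)/(v^2 - 6*v - 7)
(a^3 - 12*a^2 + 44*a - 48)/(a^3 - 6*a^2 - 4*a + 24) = (a - 4)/(a + 2)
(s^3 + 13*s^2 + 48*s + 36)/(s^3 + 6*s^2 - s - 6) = (s + 6)/(s - 1)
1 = 1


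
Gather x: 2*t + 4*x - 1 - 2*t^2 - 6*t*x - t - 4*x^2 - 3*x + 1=-2*t^2 + t - 4*x^2 + x*(1 - 6*t)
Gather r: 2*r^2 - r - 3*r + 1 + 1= 2*r^2 - 4*r + 2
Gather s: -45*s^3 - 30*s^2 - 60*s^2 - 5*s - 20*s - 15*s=-45*s^3 - 90*s^2 - 40*s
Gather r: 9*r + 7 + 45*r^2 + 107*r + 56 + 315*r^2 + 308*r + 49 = 360*r^2 + 424*r + 112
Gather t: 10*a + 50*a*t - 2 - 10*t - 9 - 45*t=10*a + t*(50*a - 55) - 11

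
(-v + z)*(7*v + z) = -7*v^2 + 6*v*z + z^2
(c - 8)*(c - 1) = c^2 - 9*c + 8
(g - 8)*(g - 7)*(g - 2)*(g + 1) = g^4 - 16*g^3 + 69*g^2 - 26*g - 112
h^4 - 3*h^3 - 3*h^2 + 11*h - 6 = (h - 3)*(h - 1)^2*(h + 2)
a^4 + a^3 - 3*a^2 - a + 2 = (a - 1)^2*(a + 1)*(a + 2)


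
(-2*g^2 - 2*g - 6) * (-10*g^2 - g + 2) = 20*g^4 + 22*g^3 + 58*g^2 + 2*g - 12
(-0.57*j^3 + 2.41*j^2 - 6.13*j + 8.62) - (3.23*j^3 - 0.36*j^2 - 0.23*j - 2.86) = -3.8*j^3 + 2.77*j^2 - 5.9*j + 11.48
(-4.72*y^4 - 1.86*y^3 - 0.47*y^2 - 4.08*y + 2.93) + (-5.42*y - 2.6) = -4.72*y^4 - 1.86*y^3 - 0.47*y^2 - 9.5*y + 0.33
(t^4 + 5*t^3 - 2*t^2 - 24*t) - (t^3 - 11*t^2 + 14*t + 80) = t^4 + 4*t^3 + 9*t^2 - 38*t - 80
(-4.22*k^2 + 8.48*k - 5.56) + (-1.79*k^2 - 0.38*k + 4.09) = -6.01*k^2 + 8.1*k - 1.47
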